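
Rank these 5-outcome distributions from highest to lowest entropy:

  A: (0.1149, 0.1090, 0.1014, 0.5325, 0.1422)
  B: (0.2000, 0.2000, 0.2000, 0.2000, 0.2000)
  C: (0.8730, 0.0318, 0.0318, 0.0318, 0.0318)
B > A > C

Key insight: Entropy is maximized by uniform distributions and minimized by concentrated distributions.

- Uniform distributions have maximum entropy log₂(5) = 2.3219 bits
- The more "peaked" or concentrated a distribution, the lower its entropy

Entropies:
  H(A) = 1.9263 bits
  H(B) = 2.3219 bits
  H(C) = 0.8032 bits

Ranking: B > A > C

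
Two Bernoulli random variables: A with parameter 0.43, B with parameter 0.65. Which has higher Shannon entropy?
A

For binary distributions, entropy is maximized at p=0.5 and decreases as p moves toward 0 or 1.

H(A) = H(0.43) = 0.9858 bits
H(B) = H(0.65) = 0.9341 bits

Distribution A (p=0.43) is closer to uniform (p=0.5), so it has higher entropy.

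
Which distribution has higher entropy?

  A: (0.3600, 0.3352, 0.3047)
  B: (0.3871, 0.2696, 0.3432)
A

Both distributions are close to uniform, making this a harder comparison.

H(A) = 1.5816 bits
H(B) = 1.5694 bits

The distribution closer to uniform has higher entropy.
Answer: A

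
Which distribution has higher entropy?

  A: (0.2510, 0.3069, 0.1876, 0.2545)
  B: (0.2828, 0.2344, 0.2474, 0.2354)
B

Both distributions are close to uniform, making this a harder comparison.

H(A) = 1.9789 bits
H(B) = 1.9957 bits

The distribution closer to uniform has higher entropy.
Answer: B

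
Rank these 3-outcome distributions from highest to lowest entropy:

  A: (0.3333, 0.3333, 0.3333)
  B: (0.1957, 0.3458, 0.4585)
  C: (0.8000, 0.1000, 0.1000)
A > B > C

Key insight: Entropy is maximized by uniform distributions and minimized by concentrated distributions.

- Uniform distributions have maximum entropy log₂(3) = 1.5850 bits
- The more "peaked" or concentrated a distribution, the lower its entropy

Entropies:
  H(A) = 1.5850 bits
  H(B) = 1.5061 bits
  H(C) = 0.9219 bits

Ranking: A > B > C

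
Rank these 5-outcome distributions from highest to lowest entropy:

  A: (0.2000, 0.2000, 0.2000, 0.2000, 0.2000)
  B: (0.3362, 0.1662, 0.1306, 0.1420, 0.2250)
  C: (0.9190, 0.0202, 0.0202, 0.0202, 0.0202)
A > B > C

Key insight: Entropy is maximized by uniform distributions and minimized by concentrated distributions.

- Uniform distributions have maximum entropy log₂(5) = 2.3219 bits
- The more "peaked" or concentrated a distribution, the lower its entropy

Entropies:
  H(A) = 2.3219 bits
  H(B) = 2.2267 bits
  H(C) = 0.5677 bits

Ranking: A > B > C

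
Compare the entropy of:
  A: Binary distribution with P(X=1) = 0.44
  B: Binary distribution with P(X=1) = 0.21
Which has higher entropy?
A

For binary distributions, entropy is maximized at p=0.5 and decreases as p moves toward 0 or 1.

H(A) = H(0.44) = 0.9896 bits
H(B) = H(0.21) = 0.7415 bits

Distribution A (p=0.44) is closer to uniform (p=0.5), so it has higher entropy.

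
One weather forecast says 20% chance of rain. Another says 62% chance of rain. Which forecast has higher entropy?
62% forecast

Treat each forecast as a Bernoulli distribution. Binary entropy is maximized at p=0.5 and falls off symmetrically toward 0 or 1. The 62% forecast is closer to 50%, so it is more uncertain. H(20%) ≈ 0.722 bits, H(62%) ≈ 0.958 bits.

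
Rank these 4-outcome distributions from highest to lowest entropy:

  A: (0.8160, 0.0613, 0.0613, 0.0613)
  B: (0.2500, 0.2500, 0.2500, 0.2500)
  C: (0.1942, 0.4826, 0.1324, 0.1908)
B > C > A

Key insight: Entropy is maximized by uniform distributions and minimized by concentrated distributions.

- Uniform distributions have maximum entropy log₂(4) = 2.0000 bits
- The more "peaked" or concentrated a distribution, the lower its entropy

Entropies:
  H(A) = 0.9804 bits
  H(B) = 2.0000 bits
  H(C) = 1.8086 bits

Ranking: B > C > A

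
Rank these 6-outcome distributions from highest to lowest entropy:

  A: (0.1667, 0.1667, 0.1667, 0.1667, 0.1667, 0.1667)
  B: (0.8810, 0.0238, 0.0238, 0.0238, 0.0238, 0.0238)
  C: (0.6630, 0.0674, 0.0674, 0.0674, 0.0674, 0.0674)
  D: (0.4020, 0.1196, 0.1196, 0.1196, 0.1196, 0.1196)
A > D > C > B

Key insight: Entropy is maximized by uniform distributions and minimized by concentrated distributions.

Entropies:
  H(A) = 2.5850 bits
  H(B) = 0.8028 bits
  H(C) = 1.7044 bits
  H(D) = 2.3606 bits

Ranking: A > D > C > B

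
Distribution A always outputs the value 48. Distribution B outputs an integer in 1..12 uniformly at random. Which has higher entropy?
B

A is deterministic, so H(A) = 0. B is uniform over 12 outcomes, so H(B) = log₂(12) = 3.585 bits. Any distribution with genuine randomness has higher entropy than a deterministic one.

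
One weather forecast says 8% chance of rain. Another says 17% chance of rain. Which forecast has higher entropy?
17% forecast

Treat each forecast as a Bernoulli distribution. Binary entropy is maximized at p=0.5 and falls off symmetrically toward 0 or 1. The 17% forecast is closer to 50%, so it is more uncertain. H(8%) ≈ 0.402 bits, H(17%) ≈ 0.658 bits.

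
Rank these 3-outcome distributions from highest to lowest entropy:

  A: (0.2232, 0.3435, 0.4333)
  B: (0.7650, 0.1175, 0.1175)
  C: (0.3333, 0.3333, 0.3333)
C > A > B

Key insight: Entropy is maximized by uniform distributions and minimized by concentrated distributions.

- Uniform distributions have maximum entropy log₂(3) = 1.5850 bits
- The more "peaked" or concentrated a distribution, the lower its entropy

Entropies:
  H(A) = 1.5353 bits
  H(B) = 1.0216 bits
  H(C) = 1.5850 bits

Ranking: C > A > B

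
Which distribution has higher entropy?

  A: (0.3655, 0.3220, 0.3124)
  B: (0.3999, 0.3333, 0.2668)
A

Both distributions are close to uniform, making this a harder comparison.

H(A) = 1.5815 bits
H(B) = 1.5657 bits

The distribution closer to uniform has higher entropy.
Answer: A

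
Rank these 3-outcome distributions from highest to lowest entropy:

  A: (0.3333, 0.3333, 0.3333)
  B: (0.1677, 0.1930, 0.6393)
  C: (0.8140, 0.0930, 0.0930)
A > B > C

Key insight: Entropy is maximized by uniform distributions and minimized by concentrated distributions.

- Uniform distributions have maximum entropy log₂(3) = 1.5850 bits
- The more "peaked" or concentrated a distribution, the lower its entropy

Entropies:
  H(A) = 1.5850 bits
  H(B) = 1.3027 bits
  H(C) = 0.8790 bits

Ranking: A > B > C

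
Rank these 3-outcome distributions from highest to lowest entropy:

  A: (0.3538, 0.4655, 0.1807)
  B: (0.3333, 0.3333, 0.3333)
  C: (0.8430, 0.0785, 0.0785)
B > A > C

Key insight: Entropy is maximized by uniform distributions and minimized by concentrated distributions.

- Uniform distributions have maximum entropy log₂(3) = 1.5850 bits
- The more "peaked" or concentrated a distribution, the lower its entropy

Entropies:
  H(A) = 1.4899 bits
  H(B) = 1.5850 bits
  H(C) = 0.7841 bits

Ranking: B > A > C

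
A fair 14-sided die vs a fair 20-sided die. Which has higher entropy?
20-sided die

Both are uniform distributions; for uniform over n outcomes, H = log₂(n). H(14-sided) = log₂(14) = 3.807 bits and H(20-sided) = log₂(20) = 4.322 bits. More outcomes in a uniform distribution means higher entropy.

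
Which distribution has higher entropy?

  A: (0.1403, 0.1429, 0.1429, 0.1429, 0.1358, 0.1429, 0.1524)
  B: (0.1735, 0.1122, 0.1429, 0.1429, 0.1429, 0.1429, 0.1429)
A

Both distributions are close to uniform, making this a harder comparison.

H(A) = 2.8066 bits
H(B) = 2.7978 bits

The distribution closer to uniform has higher entropy.
Answer: A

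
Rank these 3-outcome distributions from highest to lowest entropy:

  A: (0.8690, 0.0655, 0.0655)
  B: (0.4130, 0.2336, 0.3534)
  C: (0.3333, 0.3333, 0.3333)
C > B > A

Key insight: Entropy is maximized by uniform distributions and minimized by concentrated distributions.

- Uniform distributions have maximum entropy log₂(3) = 1.5850 bits
- The more "peaked" or concentrated a distribution, the lower its entropy

Entropies:
  H(A) = 0.6912 bits
  H(B) = 1.5473 bits
  H(C) = 1.5850 bits

Ranking: C > B > A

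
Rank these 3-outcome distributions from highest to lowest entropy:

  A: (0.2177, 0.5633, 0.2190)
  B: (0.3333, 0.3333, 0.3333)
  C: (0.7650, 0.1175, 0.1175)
B > A > C

Key insight: Entropy is maximized by uniform distributions and minimized by concentrated distributions.

- Uniform distributions have maximum entropy log₂(3) = 1.5850 bits
- The more "peaked" or concentrated a distribution, the lower its entropy

Entropies:
  H(A) = 1.4250 bits
  H(B) = 1.5850 bits
  H(C) = 1.0216 bits

Ranking: B > A > C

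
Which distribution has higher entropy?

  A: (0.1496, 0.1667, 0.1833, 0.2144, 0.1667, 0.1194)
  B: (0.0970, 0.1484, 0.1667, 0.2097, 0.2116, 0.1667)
A

Both distributions are close to uniform, making this a harder comparison.

H(A) = 2.5627 bits
H(B) = 2.5432 bits

The distribution closer to uniform has higher entropy.
Answer: A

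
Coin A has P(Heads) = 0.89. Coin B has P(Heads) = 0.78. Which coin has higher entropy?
B

For binary distributions, entropy is maximized at p=0.5 and decreases as p moves toward 0 or 1.

H(A) = H(0.89) = 0.4999 bits
H(B) = H(0.78) = 0.7602 bits

Distribution B (p=0.78) is closer to uniform (p=0.5), so it has higher entropy.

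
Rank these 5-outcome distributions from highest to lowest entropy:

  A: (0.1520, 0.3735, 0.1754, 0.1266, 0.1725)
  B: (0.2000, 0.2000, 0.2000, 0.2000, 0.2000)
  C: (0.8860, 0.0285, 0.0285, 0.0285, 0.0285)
B > A > C

Key insight: Entropy is maximized by uniform distributions and minimized by concentrated distributions.

- Uniform distributions have maximum entropy log₂(5) = 2.3219 bits
- The more "peaked" or concentrated a distribution, the lower its entropy

Entropies:
  H(A) = 2.1992 bits
  H(B) = 2.3219 bits
  H(C) = 0.7399 bits

Ranking: B > A > C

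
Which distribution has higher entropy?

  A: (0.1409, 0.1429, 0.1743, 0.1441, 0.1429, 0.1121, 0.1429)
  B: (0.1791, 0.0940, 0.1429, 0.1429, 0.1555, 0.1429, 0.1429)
A

Both distributions are close to uniform, making this a harder comparison.

H(A) = 2.7975 bits
H(B) = 2.7867 bits

The distribution closer to uniform has higher entropy.
Answer: A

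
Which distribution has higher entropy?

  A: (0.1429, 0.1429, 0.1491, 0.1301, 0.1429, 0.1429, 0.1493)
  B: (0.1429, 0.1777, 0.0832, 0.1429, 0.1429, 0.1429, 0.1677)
A

Both distributions are close to uniform, making this a harder comparison.

H(A) = 2.8061 bits
H(B) = 2.7776 bits

The distribution closer to uniform has higher entropy.
Answer: A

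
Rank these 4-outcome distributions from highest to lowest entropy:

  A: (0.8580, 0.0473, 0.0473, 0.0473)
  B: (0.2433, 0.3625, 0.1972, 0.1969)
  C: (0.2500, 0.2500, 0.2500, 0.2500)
C > B > A

Key insight: Entropy is maximized by uniform distributions and minimized by concentrated distributions.

- Uniform distributions have maximum entropy log₂(4) = 2.0000 bits
- The more "peaked" or concentrated a distribution, the lower its entropy

Entropies:
  H(A) = 0.8145 bits
  H(B) = 1.9504 bits
  H(C) = 2.0000 bits

Ranking: C > B > A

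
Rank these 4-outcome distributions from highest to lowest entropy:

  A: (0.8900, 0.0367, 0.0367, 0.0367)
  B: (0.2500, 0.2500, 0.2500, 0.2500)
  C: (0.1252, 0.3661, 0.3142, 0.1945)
B > C > A

Key insight: Entropy is maximized by uniform distributions and minimized by concentrated distributions.

- Uniform distributions have maximum entropy log₂(4) = 2.0000 bits
- The more "peaked" or concentrated a distribution, the lower its entropy

Entropies:
  H(A) = 0.6743 bits
  H(B) = 2.0000 bits
  H(C) = 1.8902 bits

Ranking: B > C > A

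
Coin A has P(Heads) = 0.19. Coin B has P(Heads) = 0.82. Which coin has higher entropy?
A

For binary distributions, entropy is maximized at p=0.5 and decreases as p moves toward 0 or 1.

H(A) = H(0.19) = 0.7015 bits
H(B) = H(0.82) = 0.6801 bits

Distribution A (p=0.19) is closer to uniform (p=0.5), so it has higher entropy.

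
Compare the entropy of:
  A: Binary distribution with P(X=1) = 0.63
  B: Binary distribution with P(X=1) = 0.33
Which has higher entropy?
A

For binary distributions, entropy is maximized at p=0.5 and decreases as p moves toward 0 or 1.

H(A) = H(0.63) = 0.9507 bits
H(B) = H(0.33) = 0.9149 bits

Distribution A (p=0.63) is closer to uniform (p=0.5), so it has higher entropy.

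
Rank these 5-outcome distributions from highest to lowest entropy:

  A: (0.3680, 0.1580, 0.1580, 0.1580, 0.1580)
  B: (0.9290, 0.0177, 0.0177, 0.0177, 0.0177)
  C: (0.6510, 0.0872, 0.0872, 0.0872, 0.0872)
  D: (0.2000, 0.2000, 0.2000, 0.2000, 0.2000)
D > A > C > B

Key insight: Entropy is maximized by uniform distributions and minimized by concentrated distributions.

Entropies:
  H(A) = 2.2131 bits
  H(B) = 0.5116 bits
  H(C) = 1.6312 bits
  H(D) = 2.3219 bits

Ranking: D > A > C > B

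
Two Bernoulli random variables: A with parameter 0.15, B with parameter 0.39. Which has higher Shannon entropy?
B

For binary distributions, entropy is maximized at p=0.5 and decreases as p moves toward 0 or 1.

H(A) = H(0.15) = 0.6098 bits
H(B) = H(0.39) = 0.9648 bits

Distribution B (p=0.39) is closer to uniform (p=0.5), so it has higher entropy.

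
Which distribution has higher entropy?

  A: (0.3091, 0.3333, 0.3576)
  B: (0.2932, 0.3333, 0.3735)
A

Both distributions are close to uniform, making this a harder comparison.

H(A) = 1.5824 bits
H(B) = 1.5780 bits

The distribution closer to uniform has higher entropy.
Answer: A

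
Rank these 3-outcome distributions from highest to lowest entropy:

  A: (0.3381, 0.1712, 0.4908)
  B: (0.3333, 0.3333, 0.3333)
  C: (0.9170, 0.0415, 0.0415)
B > A > C

Key insight: Entropy is maximized by uniform distributions and minimized by concentrated distributions.

- Uniform distributions have maximum entropy log₂(3) = 1.5850 bits
- The more "peaked" or concentrated a distribution, the lower its entropy

Entropies:
  H(A) = 1.4688 bits
  H(B) = 1.5850 bits
  H(C) = 0.4957 bits

Ranking: B > A > C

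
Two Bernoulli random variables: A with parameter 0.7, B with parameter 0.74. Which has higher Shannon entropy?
A

For binary distributions, entropy is maximized at p=0.5 and decreases as p moves toward 0 or 1.

H(A) = H(0.7) = 0.8813 bits
H(B) = H(0.74) = 0.8267 bits

Distribution A (p=0.7) is closer to uniform (p=0.5), so it has higher entropy.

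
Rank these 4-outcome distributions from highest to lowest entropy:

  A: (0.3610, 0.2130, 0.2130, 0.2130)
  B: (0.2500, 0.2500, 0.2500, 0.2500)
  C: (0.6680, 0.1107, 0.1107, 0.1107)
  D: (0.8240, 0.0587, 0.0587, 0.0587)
B > A > C > D

Key insight: Entropy is maximized by uniform distributions and minimized by concentrated distributions.

Entropies:
  H(A) = 1.9563 bits
  H(B) = 2.0000 bits
  H(C) = 1.4432 bits
  H(D) = 0.9502 bits

Ranking: B > A > C > D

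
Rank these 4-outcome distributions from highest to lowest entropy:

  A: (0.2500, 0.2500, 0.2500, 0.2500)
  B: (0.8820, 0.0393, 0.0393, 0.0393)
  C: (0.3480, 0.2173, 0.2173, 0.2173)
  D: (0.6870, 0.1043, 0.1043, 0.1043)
A > C > D > B

Key insight: Entropy is maximized by uniform distributions and minimized by concentrated distributions.

Entropies:
  H(A) = 2.0000 bits
  H(B) = 0.7106 bits
  H(C) = 1.9657 bits
  H(D) = 1.3927 bits

Ranking: A > C > D > B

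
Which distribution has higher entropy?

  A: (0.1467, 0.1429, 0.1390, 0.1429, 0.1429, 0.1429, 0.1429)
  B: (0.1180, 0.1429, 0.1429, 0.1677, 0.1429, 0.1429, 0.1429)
A

Both distributions are close to uniform, making this a harder comparison.

H(A) = 2.8072 bits
H(B) = 2.8011 bits

The distribution closer to uniform has higher entropy.
Answer: A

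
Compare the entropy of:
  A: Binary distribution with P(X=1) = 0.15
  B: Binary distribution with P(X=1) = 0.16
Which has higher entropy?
B

For binary distributions, entropy is maximized at p=0.5 and decreases as p moves toward 0 or 1.

H(A) = H(0.15) = 0.6098 bits
H(B) = H(0.16) = 0.6343 bits

Distribution B (p=0.16) is closer to uniform (p=0.5), so it has higher entropy.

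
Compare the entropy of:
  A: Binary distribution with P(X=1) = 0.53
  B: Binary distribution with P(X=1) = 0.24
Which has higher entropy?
A

For binary distributions, entropy is maximized at p=0.5 and decreases as p moves toward 0 or 1.

H(A) = H(0.53) = 0.9974 bits
H(B) = H(0.24) = 0.7950 bits

Distribution A (p=0.53) is closer to uniform (p=0.5), so it has higher entropy.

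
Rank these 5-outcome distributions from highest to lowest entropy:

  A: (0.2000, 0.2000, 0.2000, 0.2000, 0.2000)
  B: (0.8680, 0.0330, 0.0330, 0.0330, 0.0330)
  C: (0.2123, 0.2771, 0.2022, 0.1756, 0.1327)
A > C > B

Key insight: Entropy is maximized by uniform distributions and minimized by concentrated distributions.

- Uniform distributions have maximum entropy log₂(5) = 2.3219 bits
- The more "peaked" or concentrated a distribution, the lower its entropy

Entropies:
  H(A) = 2.3219 bits
  H(B) = 0.8269 bits
  H(C) = 2.2815 bits

Ranking: A > C > B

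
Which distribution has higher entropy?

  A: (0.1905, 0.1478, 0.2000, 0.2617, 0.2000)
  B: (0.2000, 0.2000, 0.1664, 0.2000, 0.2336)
B

Both distributions are close to uniform, making this a harder comparison.

H(A) = 2.2983 bits
H(B) = 2.3137 bits

The distribution closer to uniform has higher entropy.
Answer: B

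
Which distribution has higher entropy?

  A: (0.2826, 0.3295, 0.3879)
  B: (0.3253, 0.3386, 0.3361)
B

Both distributions are close to uniform, making this a harder comparison.

H(A) = 1.5729 bits
H(B) = 1.5847 bits

The distribution closer to uniform has higher entropy.
Answer: B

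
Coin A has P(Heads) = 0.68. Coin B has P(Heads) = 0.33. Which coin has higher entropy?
B

For binary distributions, entropy is maximized at p=0.5 and decreases as p moves toward 0 or 1.

H(A) = H(0.68) = 0.9044 bits
H(B) = H(0.33) = 0.9149 bits

Distribution B (p=0.33) is closer to uniform (p=0.5), so it has higher entropy.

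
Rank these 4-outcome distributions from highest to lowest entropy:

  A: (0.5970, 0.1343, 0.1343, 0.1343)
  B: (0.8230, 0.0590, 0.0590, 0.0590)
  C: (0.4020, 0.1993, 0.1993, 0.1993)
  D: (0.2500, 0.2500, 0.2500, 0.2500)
D > C > A > B

Key insight: Entropy is maximized by uniform distributions and minimized by concentrated distributions.

Entropies:
  H(A) = 1.6114 bits
  H(B) = 0.9540 bits
  H(C) = 1.9199 bits
  H(D) = 2.0000 bits

Ranking: D > C > A > B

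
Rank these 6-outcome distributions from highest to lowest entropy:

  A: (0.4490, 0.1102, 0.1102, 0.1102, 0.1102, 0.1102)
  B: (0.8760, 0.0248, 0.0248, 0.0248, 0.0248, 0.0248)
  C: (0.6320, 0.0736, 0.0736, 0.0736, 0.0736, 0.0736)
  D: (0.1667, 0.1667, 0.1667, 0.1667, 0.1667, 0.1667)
D > A > C > B

Key insight: Entropy is maximized by uniform distributions and minimized by concentrated distributions.

Entropies:
  H(A) = 2.2719 bits
  H(B) = 0.8287 bits
  H(C) = 1.8036 bits
  H(D) = 2.5850 bits

Ranking: D > A > C > B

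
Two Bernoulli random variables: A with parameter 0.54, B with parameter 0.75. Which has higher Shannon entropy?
A

For binary distributions, entropy is maximized at p=0.5 and decreases as p moves toward 0 or 1.

H(A) = H(0.54) = 0.9954 bits
H(B) = H(0.75) = 0.8113 bits

Distribution A (p=0.54) is closer to uniform (p=0.5), so it has higher entropy.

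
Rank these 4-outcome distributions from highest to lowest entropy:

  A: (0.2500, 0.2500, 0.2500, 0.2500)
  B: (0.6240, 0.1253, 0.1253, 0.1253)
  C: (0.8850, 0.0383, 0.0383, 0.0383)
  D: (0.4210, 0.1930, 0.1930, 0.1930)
A > D > B > C

Key insight: Entropy is maximized by uniform distributions and minimized by concentrated distributions.

Entropies:
  H(A) = 2.0000 bits
  H(B) = 1.5511 bits
  H(C) = 0.6971 bits
  H(D) = 1.8996 bits

Ranking: A > D > B > C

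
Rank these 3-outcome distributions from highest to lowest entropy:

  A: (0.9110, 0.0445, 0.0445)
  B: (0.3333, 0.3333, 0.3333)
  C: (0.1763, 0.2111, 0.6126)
B > C > A

Key insight: Entropy is maximized by uniform distributions and minimized by concentrated distributions.

- Uniform distributions have maximum entropy log₂(3) = 1.5850 bits
- The more "peaked" or concentrated a distribution, the lower its entropy

Entropies:
  H(A) = 0.5221 bits
  H(B) = 1.5850 bits
  H(C) = 1.3483 bits

Ranking: B > C > A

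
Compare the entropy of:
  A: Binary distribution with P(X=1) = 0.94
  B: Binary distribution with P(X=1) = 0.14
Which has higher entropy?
B

For binary distributions, entropy is maximized at p=0.5 and decreases as p moves toward 0 or 1.

H(A) = H(0.94) = 0.3274 bits
H(B) = H(0.14) = 0.5842 bits

Distribution B (p=0.14) is closer to uniform (p=0.5), so it has higher entropy.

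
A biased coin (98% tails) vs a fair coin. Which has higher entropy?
Fair coin

The fair coin is uniform (p=0.5), maximizing binary entropy at 1 bit. The biased coin has H(0.98) ≈ 0.141 bits — its outcome is more predictable, so its entropy is lower.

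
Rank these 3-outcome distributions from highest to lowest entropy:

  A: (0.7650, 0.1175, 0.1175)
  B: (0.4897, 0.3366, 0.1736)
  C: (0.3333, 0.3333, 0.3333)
C > B > A

Key insight: Entropy is maximized by uniform distributions and minimized by concentrated distributions.

- Uniform distributions have maximum entropy log₂(3) = 1.5850 bits
- The more "peaked" or concentrated a distribution, the lower its entropy

Entropies:
  H(A) = 1.0216 bits
  H(B) = 1.4717 bits
  H(C) = 1.5850 bits

Ranking: C > B > A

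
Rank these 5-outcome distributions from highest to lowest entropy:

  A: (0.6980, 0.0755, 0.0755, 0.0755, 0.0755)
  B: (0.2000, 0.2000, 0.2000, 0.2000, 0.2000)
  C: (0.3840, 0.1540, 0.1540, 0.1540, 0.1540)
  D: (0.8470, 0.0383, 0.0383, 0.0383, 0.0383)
B > C > A > D

Key insight: Entropy is maximized by uniform distributions and minimized by concentrated distributions.

Entropies:
  H(A) = 1.4877 bits
  H(B) = 2.3219 bits
  H(C) = 2.1928 bits
  H(D) = 0.9233 bits

Ranking: B > C > A > D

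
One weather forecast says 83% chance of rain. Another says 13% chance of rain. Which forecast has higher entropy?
83% forecast

Treat each forecast as a Bernoulli distribution. Binary entropy is maximized at p=0.5 and falls off symmetrically toward 0 or 1. The 83% forecast is closer to 50%, so it is more uncertain. H(83%) ≈ 0.658 bits, H(13%) ≈ 0.557 bits.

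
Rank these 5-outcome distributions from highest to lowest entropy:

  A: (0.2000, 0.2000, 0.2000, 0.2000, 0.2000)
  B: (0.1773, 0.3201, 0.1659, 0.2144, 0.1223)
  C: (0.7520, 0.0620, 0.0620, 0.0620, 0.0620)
A > B > C

Key insight: Entropy is maximized by uniform distributions and minimized by concentrated distributions.

- Uniform distributions have maximum entropy log₂(5) = 2.3219 bits
- The more "peaked" or concentrated a distribution, the lower its entropy

Entropies:
  H(A) = 2.3219 bits
  H(B) = 2.2456 bits
  H(C) = 1.3041 bits

Ranking: A > B > C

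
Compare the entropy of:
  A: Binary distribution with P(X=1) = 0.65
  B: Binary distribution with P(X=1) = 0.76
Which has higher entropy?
A

For binary distributions, entropy is maximized at p=0.5 and decreases as p moves toward 0 or 1.

H(A) = H(0.65) = 0.9341 bits
H(B) = H(0.76) = 0.7950 bits

Distribution A (p=0.65) is closer to uniform (p=0.5), so it has higher entropy.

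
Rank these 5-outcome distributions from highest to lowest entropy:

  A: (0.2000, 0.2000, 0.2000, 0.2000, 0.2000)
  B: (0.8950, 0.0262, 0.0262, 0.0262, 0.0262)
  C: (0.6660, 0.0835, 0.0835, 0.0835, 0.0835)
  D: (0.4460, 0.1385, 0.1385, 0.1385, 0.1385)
A > D > C > B

Key insight: Entropy is maximized by uniform distributions and minimized by concentrated distributions.

Entropies:
  H(A) = 2.3219 bits
  H(B) = 0.6946 bits
  H(C) = 1.5870 bits
  H(D) = 2.0996 bits

Ranking: A > D > C > B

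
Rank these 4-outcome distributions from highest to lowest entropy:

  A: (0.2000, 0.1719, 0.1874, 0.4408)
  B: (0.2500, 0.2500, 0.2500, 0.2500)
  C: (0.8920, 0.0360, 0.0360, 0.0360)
B > A > C

Key insight: Entropy is maximized by uniform distributions and minimized by concentrated distributions.

- Uniform distributions have maximum entropy log₂(4) = 2.0000 bits
- The more "peaked" or concentrated a distribution, the lower its entropy

Entropies:
  H(A) = 1.8747 bits
  H(B) = 2.0000 bits
  H(C) = 0.6650 bits

Ranking: B > A > C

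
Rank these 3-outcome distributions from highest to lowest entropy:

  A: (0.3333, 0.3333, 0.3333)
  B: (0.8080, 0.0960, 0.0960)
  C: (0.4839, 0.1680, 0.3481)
A > C > B

Key insight: Entropy is maximized by uniform distributions and minimized by concentrated distributions.

- Uniform distributions have maximum entropy log₂(3) = 1.5850 bits
- The more "peaked" or concentrated a distribution, the lower its entropy

Entropies:
  H(A) = 1.5850 bits
  H(B) = 0.8976 bits
  H(C) = 1.4691 bits

Ranking: A > C > B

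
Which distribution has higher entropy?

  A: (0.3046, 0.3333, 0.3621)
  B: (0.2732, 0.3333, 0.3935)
A

Both distributions are close to uniform, making this a harder comparison.

H(A) = 1.5814 bits
H(B) = 1.5692 bits

The distribution closer to uniform has higher entropy.
Answer: A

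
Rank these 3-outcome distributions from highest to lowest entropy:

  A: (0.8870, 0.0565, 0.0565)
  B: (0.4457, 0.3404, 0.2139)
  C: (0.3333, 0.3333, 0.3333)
C > B > A

Key insight: Entropy is maximized by uniform distributions and minimized by concentrated distributions.

- Uniform distributions have maximum entropy log₂(3) = 1.5850 bits
- The more "peaked" or concentrated a distribution, the lower its entropy

Entropies:
  H(A) = 0.6219 bits
  H(B) = 1.5248 bits
  H(C) = 1.5850 bits

Ranking: C > B > A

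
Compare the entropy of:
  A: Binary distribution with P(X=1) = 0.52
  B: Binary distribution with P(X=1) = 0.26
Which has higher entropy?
A

For binary distributions, entropy is maximized at p=0.5 and decreases as p moves toward 0 or 1.

H(A) = H(0.52) = 0.9988 bits
H(B) = H(0.26) = 0.8267 bits

Distribution A (p=0.52) is closer to uniform (p=0.5), so it has higher entropy.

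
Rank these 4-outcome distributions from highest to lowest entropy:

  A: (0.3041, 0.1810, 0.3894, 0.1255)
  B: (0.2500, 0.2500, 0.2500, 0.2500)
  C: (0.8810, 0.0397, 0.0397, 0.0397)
B > A > C

Key insight: Entropy is maximized by uniform distributions and minimized by concentrated distributions.

- Uniform distributions have maximum entropy log₂(4) = 2.0000 bits
- The more "peaked" or concentrated a distribution, the lower its entropy

Entropies:
  H(A) = 1.8742 bits
  H(B) = 2.0000 bits
  H(C) = 0.7151 bits

Ranking: B > A > C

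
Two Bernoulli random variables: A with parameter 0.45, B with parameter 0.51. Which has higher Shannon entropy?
B

For binary distributions, entropy is maximized at p=0.5 and decreases as p moves toward 0 or 1.

H(A) = H(0.45) = 0.9928 bits
H(B) = H(0.51) = 0.9997 bits

Distribution B (p=0.51) is closer to uniform (p=0.5), so it has higher entropy.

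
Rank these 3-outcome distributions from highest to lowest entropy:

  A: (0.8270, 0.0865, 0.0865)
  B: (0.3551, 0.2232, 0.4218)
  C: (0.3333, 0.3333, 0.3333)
C > B > A

Key insight: Entropy is maximized by uniform distributions and minimized by concentrated distributions.

- Uniform distributions have maximum entropy log₂(3) = 1.5850 bits
- The more "peaked" or concentrated a distribution, the lower its entropy

Entropies:
  H(A) = 0.8375 bits
  H(B) = 1.5386 bits
  H(C) = 1.5850 bits

Ranking: C > B > A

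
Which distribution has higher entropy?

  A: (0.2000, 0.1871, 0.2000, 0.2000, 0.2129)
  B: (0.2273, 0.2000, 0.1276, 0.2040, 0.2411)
A

Both distributions are close to uniform, making this a harder comparison.

H(A) = 2.3207 bits
H(B) = 2.2919 bits

The distribution closer to uniform has higher entropy.
Answer: A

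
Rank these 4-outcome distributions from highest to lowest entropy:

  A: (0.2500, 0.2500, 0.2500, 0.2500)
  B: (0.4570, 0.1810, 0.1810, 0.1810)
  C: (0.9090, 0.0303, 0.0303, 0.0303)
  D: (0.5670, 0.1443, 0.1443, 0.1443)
A > B > D > C

Key insight: Entropy is maximized by uniform distributions and minimized by concentrated distributions.

Entropies:
  H(A) = 2.0000 bits
  H(B) = 1.8553 bits
  H(C) = 0.5840 bits
  H(D) = 1.6733 bits

Ranking: A > B > D > C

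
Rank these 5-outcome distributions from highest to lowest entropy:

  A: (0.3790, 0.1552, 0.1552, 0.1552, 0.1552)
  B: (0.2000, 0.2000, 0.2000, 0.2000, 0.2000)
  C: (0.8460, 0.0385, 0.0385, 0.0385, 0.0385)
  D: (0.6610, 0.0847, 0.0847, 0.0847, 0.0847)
B > A > D > C

Key insight: Entropy is maximized by uniform distributions and minimized by concentrated distributions.

Entropies:
  H(A) = 2.1993 bits
  H(B) = 2.3219 bits
  H(C) = 0.9278 bits
  H(D) = 1.6019 bits

Ranking: B > A > D > C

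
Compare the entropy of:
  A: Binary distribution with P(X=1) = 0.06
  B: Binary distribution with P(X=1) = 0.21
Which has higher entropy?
B

For binary distributions, entropy is maximized at p=0.5 and decreases as p moves toward 0 or 1.

H(A) = H(0.06) = 0.3274 bits
H(B) = H(0.21) = 0.7415 bits

Distribution B (p=0.21) is closer to uniform (p=0.5), so it has higher entropy.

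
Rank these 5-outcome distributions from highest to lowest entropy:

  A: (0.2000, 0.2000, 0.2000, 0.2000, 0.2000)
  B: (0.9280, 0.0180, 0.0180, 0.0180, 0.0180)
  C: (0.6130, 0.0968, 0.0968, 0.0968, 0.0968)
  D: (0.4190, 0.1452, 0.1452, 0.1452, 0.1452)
A > D > C > B

Key insight: Entropy is maximized by uniform distributions and minimized by concentrated distributions.

Entropies:
  H(A) = 2.3219 bits
  H(B) = 0.5173 bits
  H(C) = 1.7368 bits
  H(D) = 2.1430 bits

Ranking: A > D > C > B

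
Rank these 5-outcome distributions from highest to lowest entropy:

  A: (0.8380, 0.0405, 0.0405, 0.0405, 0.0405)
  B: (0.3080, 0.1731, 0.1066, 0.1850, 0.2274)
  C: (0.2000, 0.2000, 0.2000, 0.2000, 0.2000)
C > B > A

Key insight: Entropy is maximized by uniform distributions and minimized by concentrated distributions.

- Uniform distributions have maximum entropy log₂(5) = 2.3219 bits
- The more "peaked" or concentrated a distribution, the lower its entropy

Entropies:
  H(A) = 0.9631 bits
  H(B) = 2.2417 bits
  H(C) = 2.3219 bits

Ranking: C > B > A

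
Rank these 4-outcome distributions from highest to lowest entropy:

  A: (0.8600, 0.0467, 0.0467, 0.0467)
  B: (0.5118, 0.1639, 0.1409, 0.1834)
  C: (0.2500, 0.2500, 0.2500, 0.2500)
C > B > A

Key insight: Entropy is maximized by uniform distributions and minimized by concentrated distributions.

- Uniform distributions have maximum entropy log₂(4) = 2.0000 bits
- The more "peaked" or concentrated a distribution, the lower its entropy

Entropies:
  H(A) = 0.8061 bits
  H(B) = 1.7693 bits
  H(C) = 2.0000 bits

Ranking: C > B > A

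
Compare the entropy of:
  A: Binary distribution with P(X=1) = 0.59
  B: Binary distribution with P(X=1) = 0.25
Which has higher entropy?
A

For binary distributions, entropy is maximized at p=0.5 and decreases as p moves toward 0 or 1.

H(A) = H(0.59) = 0.9765 bits
H(B) = H(0.25) = 0.8113 bits

Distribution A (p=0.59) is closer to uniform (p=0.5), so it has higher entropy.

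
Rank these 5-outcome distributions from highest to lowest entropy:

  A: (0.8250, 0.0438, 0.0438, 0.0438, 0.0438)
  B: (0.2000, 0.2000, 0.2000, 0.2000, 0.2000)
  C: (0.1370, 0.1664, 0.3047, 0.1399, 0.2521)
B > C > A

Key insight: Entropy is maximized by uniform distributions and minimized by concentrated distributions.

- Uniform distributions have maximum entropy log₂(5) = 2.3219 bits
- The more "peaked" or concentrated a distribution, the lower its entropy

Entropies:
  H(A) = 1.0190 bits
  H(B) = 2.3219 bits
  H(C) = 2.2438 bits

Ranking: B > C > A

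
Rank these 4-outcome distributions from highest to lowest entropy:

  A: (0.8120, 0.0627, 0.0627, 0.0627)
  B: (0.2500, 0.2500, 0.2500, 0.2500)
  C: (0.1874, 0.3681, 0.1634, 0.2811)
B > C > A

Key insight: Entropy is maximized by uniform distributions and minimized by concentrated distributions.

- Uniform distributions have maximum entropy log₂(4) = 2.0000 bits
- The more "peaked" or concentrated a distribution, the lower its entropy

Entropies:
  H(A) = 0.9952 bits
  H(B) = 2.0000 bits
  H(C) = 1.9251 bits

Ranking: B > C > A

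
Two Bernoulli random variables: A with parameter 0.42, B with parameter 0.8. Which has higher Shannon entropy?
A

For binary distributions, entropy is maximized at p=0.5 and decreases as p moves toward 0 or 1.

H(A) = H(0.42) = 0.9815 bits
H(B) = H(0.8) = 0.7219 bits

Distribution A (p=0.42) is closer to uniform (p=0.5), so it has higher entropy.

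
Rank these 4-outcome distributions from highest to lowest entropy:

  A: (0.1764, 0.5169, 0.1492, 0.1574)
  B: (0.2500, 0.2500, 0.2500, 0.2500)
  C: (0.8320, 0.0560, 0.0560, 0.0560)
B > A > C

Key insight: Entropy is maximized by uniform distributions and minimized by concentrated distributions.

- Uniform distributions have maximum entropy log₂(4) = 2.0000 bits
- The more "peaked" or concentrated a distribution, the lower its entropy

Entropies:
  H(A) = 1.7631 bits
  H(B) = 2.0000 bits
  H(C) = 0.9194 bits

Ranking: B > A > C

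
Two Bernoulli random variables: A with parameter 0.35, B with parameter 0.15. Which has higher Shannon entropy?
A

For binary distributions, entropy is maximized at p=0.5 and decreases as p moves toward 0 or 1.

H(A) = H(0.35) = 0.9341 bits
H(B) = H(0.15) = 0.6098 bits

Distribution A (p=0.35) is closer to uniform (p=0.5), so it has higher entropy.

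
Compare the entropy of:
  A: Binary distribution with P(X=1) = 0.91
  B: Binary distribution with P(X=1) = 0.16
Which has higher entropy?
B

For binary distributions, entropy is maximized at p=0.5 and decreases as p moves toward 0 or 1.

H(A) = H(0.91) = 0.4365 bits
H(B) = H(0.16) = 0.6343 bits

Distribution B (p=0.16) is closer to uniform (p=0.5), so it has higher entropy.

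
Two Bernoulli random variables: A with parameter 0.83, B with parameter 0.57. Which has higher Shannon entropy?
B

For binary distributions, entropy is maximized at p=0.5 and decreases as p moves toward 0 or 1.

H(A) = H(0.83) = 0.6577 bits
H(B) = H(0.57) = 0.9858 bits

Distribution B (p=0.57) is closer to uniform (p=0.5), so it has higher entropy.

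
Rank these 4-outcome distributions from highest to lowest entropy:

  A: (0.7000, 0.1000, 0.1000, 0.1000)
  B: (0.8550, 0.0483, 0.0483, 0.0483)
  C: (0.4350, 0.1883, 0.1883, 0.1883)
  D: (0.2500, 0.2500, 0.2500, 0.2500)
D > C > A > B

Key insight: Entropy is maximized by uniform distributions and minimized by concentrated distributions.

Entropies:
  H(A) = 1.3568 bits
  H(B) = 0.8270 bits
  H(C) = 1.8833 bits
  H(D) = 2.0000 bits

Ranking: D > C > A > B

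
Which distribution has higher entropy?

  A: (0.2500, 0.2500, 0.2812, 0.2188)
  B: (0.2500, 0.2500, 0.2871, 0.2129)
A

Both distributions are close to uniform, making this a harder comparison.

H(A) = 1.9944 bits
H(B) = 1.9920 bits

The distribution closer to uniform has higher entropy.
Answer: A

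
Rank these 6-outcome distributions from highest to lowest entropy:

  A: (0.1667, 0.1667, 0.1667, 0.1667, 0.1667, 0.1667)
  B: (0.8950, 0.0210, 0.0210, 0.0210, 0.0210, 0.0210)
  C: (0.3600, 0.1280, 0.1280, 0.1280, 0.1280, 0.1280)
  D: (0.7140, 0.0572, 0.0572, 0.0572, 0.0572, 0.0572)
A > C > D > B

Key insight: Entropy is maximized by uniform distributions and minimized by concentrated distributions.

Entropies:
  H(A) = 2.5850 bits
  H(B) = 0.7285 bits
  H(C) = 2.4287 bits
  H(D) = 1.5276 bits

Ranking: A > C > D > B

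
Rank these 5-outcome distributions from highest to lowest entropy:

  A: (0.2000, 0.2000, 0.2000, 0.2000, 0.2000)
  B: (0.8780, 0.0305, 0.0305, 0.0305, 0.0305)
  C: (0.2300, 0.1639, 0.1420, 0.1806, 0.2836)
A > C > B

Key insight: Entropy is maximized by uniform distributions and minimized by concentrated distributions.

- Uniform distributions have maximum entropy log₂(5) = 2.3219 bits
- The more "peaked" or concentrated a distribution, the lower its entropy

Entropies:
  H(A) = 2.3219 bits
  H(B) = 0.7791 bits
  H(C) = 2.2766 bits

Ranking: A > C > B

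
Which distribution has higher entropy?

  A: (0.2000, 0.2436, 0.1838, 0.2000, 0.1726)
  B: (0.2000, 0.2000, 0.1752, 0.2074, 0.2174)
B

Both distributions are close to uniform, making this a harder comparison.

H(A) = 2.3117 bits
H(B) = 2.3184 bits

The distribution closer to uniform has higher entropy.
Answer: B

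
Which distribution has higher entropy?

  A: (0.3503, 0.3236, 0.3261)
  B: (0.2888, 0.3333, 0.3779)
A

Both distributions are close to uniform, making this a harder comparison.

H(A) = 1.5840 bits
H(B) = 1.5764 bits

The distribution closer to uniform has higher entropy.
Answer: A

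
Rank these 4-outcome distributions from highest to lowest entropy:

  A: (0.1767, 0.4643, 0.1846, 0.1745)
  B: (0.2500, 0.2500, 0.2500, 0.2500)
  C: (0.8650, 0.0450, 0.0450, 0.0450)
B > A > C

Key insight: Entropy is maximized by uniform distributions and minimized by concentrated distributions.

- Uniform distributions have maximum entropy log₂(4) = 2.0000 bits
- The more "peaked" or concentrated a distribution, the lower its entropy

Entropies:
  H(A) = 1.8452 bits
  H(B) = 2.0000 bits
  H(C) = 0.7850 bits

Ranking: B > A > C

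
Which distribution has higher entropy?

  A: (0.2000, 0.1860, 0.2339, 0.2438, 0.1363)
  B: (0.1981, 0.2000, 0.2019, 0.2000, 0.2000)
B

Both distributions are close to uniform, making this a harder comparison.

H(A) = 2.2943 bits
H(B) = 2.3219 bits

The distribution closer to uniform has higher entropy.
Answer: B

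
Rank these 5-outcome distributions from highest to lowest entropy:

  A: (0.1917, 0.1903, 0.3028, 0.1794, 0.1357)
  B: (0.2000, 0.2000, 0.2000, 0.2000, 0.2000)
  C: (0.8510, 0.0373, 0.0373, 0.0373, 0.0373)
B > A > C

Key insight: Entropy is maximized by uniform distributions and minimized by concentrated distributions.

- Uniform distributions have maximum entropy log₂(5) = 2.3219 bits
- The more "peaked" or concentrated a distribution, the lower its entropy

Entropies:
  H(A) = 2.2701 bits
  H(B) = 2.3219 bits
  H(C) = 0.9053 bits

Ranking: B > A > C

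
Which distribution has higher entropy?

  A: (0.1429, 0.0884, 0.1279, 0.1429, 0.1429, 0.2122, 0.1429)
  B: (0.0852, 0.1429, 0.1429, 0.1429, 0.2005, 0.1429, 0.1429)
B

Both distributions are close to uniform, making this a harder comparison.

H(A) = 2.7678 bits
H(B) = 2.7729 bits

The distribution closer to uniform has higher entropy.
Answer: B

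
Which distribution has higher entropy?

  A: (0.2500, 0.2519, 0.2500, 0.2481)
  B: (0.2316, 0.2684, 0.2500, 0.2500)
A

Both distributions are close to uniform, making this a harder comparison.

H(A) = 2.0000 bits
H(B) = 1.9980 bits

The distribution closer to uniform has higher entropy.
Answer: A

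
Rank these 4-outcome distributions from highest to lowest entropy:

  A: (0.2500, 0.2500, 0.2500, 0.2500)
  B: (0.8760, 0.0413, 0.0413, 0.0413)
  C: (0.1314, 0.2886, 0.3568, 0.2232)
A > C > B

Key insight: Entropy is maximized by uniform distributions and minimized by concentrated distributions.

- Uniform distributions have maximum entropy log₂(4) = 2.0000 bits
- The more "peaked" or concentrated a distribution, the lower its entropy

Entropies:
  H(A) = 2.0000 bits
  H(B) = 0.7373 bits
  H(C) = 1.9155 bits

Ranking: A > C > B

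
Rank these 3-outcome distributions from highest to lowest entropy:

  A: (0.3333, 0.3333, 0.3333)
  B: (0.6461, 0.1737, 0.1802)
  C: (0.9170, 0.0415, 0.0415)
A > B > C

Key insight: Entropy is maximized by uniform distributions and minimized by concentrated distributions.

- Uniform distributions have maximum entropy log₂(3) = 1.5850 bits
- The more "peaked" or concentrated a distribution, the lower its entropy

Entropies:
  H(A) = 1.5850 bits
  H(B) = 1.2914 bits
  H(C) = 0.4957 bits

Ranking: A > B > C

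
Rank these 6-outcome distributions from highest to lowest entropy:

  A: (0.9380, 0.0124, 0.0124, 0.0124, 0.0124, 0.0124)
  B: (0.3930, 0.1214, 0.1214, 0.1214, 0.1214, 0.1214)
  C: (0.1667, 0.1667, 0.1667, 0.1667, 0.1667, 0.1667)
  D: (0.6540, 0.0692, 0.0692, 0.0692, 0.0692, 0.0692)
C > B > D > A

Key insight: Entropy is maximized by uniform distributions and minimized by concentrated distributions.

Entropies:
  H(A) = 0.4793 bits
  H(B) = 2.3761 bits
  H(C) = 2.5850 bits
  H(D) = 1.7338 bits

Ranking: C > B > D > A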